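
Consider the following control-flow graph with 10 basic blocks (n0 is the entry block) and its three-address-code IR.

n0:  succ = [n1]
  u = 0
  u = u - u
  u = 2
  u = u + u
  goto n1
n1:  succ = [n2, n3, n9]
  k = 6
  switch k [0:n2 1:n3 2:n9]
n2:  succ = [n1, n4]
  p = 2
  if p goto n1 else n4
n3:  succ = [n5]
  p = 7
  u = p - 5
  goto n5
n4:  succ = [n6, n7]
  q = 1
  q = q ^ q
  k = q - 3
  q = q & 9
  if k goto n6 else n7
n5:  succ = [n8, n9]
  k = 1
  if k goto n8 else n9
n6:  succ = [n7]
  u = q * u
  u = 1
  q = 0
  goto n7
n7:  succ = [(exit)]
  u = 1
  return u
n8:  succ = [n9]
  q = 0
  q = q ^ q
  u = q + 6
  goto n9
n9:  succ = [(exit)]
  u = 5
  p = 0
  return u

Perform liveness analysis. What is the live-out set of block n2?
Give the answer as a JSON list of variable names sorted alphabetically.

Answer: ["u"]

Analysis:
Block summaries:
  n0: {u} / ∅
  n1: {k} / ∅
  n2: {p} / ∅
  n3: {p,u} / ∅
  n4: {k,q} / ∅
  n5: {k} / ∅
  n6: {q,u} / {q,u}
  n7: {u} / ∅
  n8: {q,u} / ∅
  n9: {p,u} / ∅

Backward fixpoint:
  n0 li=∅ lo={u}
  n1 li={u} lo={u}
  n2 li={u} lo={u}
  n3 li=∅ lo=∅
  n4 li={u} lo={q,u}
  n5 li=∅ lo=∅
  n6 li={q,u} lo=∅
  n7 li=∅ lo=∅
  n8 li=∅ lo=∅
  n9 li=∅ lo=∅

live-out(n2) = ["u"]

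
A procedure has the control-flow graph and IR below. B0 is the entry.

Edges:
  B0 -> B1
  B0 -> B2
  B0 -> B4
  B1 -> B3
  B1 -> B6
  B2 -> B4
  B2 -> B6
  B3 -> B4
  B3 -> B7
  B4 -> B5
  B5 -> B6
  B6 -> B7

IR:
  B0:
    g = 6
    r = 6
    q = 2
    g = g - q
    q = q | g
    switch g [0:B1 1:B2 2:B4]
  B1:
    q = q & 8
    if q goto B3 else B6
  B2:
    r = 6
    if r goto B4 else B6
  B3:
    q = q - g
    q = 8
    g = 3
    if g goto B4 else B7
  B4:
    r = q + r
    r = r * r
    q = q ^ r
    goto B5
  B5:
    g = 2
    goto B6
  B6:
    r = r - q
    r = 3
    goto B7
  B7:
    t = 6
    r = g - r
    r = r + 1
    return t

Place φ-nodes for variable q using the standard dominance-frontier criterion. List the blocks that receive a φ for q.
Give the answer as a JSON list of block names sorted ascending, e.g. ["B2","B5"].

idom tree: B1←B0 B2←B0 B3←B1 B4←B0 B5←B4 B6←B0 B7←B0
Join-block Dom:
  B4: preds {B0,B2,B3}: {B0} ∩ {B0,B2} ∩ {B0,B1,B3} = {B0}; idom=B0
  B6: preds {B1,B2,B5}: {B0,B1} ∩ {B0,B2} ∩ {B0,B4,B5} = {B0}; idom=B0
  B7: preds {B3,B6}: {B0,B1,B3} ∩ {B0,B6} = {B0}; idom=B0

DF derivation:
  join B4 pred B0: · stop@B0
  join B4 pred B2: B2 stop@B0
  join B4 pred B3: B3→B1 stop@B0
  join B6 pred B1: B1 stop@B0
  join B6 pred B2: B2 stop@B0
  join B6 pred B5: B5→B4 stop@B0
  join B7 pred B3: B3→B1 stop@B0
  join B7 pred B6: B6 stop@B0
  B0 → ∅
  B1 → {B4,B6,B7}
  B2 → {B4,B6}
  B3 → {B4,B7}
  B4 → {B6}
  B5 → {B6}
  B6 → {B7}
  B7 → ∅

φ for q: defs {B0,B1,B3,B4}
  DF⁺ = {B4,B6,B7}

Answer: ["B4", "B6", "B7"]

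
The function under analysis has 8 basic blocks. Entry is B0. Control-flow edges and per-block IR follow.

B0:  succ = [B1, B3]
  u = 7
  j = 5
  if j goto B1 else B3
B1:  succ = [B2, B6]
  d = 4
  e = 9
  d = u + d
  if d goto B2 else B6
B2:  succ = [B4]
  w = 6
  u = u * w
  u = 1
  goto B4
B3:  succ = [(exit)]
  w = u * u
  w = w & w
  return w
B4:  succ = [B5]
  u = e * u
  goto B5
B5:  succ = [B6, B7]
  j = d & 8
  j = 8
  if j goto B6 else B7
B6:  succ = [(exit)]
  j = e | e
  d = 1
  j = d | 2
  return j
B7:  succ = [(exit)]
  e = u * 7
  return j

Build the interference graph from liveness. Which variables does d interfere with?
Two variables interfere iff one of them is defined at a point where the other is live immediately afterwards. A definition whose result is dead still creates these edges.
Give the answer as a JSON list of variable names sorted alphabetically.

Answer: ["e", "u", "w"]

Analysis:
def/use:
  B0: {j,u} / ∅
  B1: {d,e} / {u}
  B2: {u,w} / {u}
  B3: {w} / {u}
  B4: {u} / {e,u}
  B5: {j} / {d}
  B6: {d,j} / {e}
  B7: {e} / {j,u}

Live sets:
  B0 li=∅ lo={u}
  B1 li={u} lo={d,e,u}
  B2 li={d,e,u} lo={d,e,u}
  B3 li={u} lo=∅
  B4 li={d,e,u} lo={d,e,u}
  B5 li={d,e,u} lo={e,j,u}
  B6 li={e} lo=∅
  B7 li={j,u} lo=∅

Interference:
  d↔{e,u,w}
  e↔{d,j,u,w}
  j↔{e,u}
  u↔{d,e,j,w}
  w↔{d,e,u}

N(d) = ["e", "u", "w"]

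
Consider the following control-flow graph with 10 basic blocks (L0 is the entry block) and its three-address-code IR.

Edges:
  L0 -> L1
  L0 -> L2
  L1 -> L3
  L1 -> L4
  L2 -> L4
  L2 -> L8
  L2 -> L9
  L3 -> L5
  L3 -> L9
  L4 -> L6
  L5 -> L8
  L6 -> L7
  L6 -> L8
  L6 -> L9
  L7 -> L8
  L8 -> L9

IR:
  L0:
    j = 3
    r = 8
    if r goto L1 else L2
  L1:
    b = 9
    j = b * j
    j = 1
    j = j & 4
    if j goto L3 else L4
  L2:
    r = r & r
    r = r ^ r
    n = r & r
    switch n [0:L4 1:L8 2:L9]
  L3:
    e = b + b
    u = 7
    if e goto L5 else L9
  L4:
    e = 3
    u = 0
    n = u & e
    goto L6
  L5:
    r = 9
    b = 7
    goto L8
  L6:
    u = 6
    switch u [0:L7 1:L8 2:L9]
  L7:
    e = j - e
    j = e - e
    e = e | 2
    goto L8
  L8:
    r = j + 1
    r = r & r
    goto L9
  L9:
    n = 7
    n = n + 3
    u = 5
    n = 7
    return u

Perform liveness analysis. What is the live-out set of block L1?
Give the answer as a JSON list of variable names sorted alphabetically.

Answer: ["b", "j"]

Analysis:
def/use:
  L0: {j,r} / ∅
  L1: {b,j} / {j}
  L2: {n,r} / {r}
  L3: {e,u} / {b}
  L4: {e,n,u} / ∅
  L5: {b,r} / ∅
  L6: {u} / ∅
  L7: {e,j} / {e,j}
  L8: {r} / {j}
  L9: {n,u} / ∅

Liveness:
  L0: in=∅ out={j,r}
  L1: in={j} out={b,j}
  L2: in={j,r} out={j}
  L3: in={b,j} out={j}
  L4: in={j} out={e,j}
  L5: in={j} out={j}
  L6: in={e,j} out={e,j}
  L7: in={e,j} out={j}
  L8: in={j} out=∅
  L9: in=∅ out=∅

live-out(L1) = ["b", "j"]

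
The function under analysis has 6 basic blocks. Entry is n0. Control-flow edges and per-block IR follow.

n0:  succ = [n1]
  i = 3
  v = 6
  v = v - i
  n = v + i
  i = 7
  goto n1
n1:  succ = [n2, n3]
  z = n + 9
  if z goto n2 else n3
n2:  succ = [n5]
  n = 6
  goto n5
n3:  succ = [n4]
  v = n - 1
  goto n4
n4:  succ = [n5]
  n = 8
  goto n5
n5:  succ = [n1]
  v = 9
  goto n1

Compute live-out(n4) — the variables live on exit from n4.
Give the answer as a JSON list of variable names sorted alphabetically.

Per-block:
  n0 def {i,n,v} use ∅
  n1 def {z} use {n}
  n2 def {n} use ∅
  n3 def {v} use {n}
  n4 def {n} use ∅
  n5 def {v} use ∅

Backward fixpoint:
  live n0: ∅→{n}
  live n1: {n}→{n}
  live n2: ∅→{n}
  live n3: {n}→∅
  live n4: ∅→{n}
  live n5: {n}→{n}

live-out(n4) = ["n"]

Answer: ["n"]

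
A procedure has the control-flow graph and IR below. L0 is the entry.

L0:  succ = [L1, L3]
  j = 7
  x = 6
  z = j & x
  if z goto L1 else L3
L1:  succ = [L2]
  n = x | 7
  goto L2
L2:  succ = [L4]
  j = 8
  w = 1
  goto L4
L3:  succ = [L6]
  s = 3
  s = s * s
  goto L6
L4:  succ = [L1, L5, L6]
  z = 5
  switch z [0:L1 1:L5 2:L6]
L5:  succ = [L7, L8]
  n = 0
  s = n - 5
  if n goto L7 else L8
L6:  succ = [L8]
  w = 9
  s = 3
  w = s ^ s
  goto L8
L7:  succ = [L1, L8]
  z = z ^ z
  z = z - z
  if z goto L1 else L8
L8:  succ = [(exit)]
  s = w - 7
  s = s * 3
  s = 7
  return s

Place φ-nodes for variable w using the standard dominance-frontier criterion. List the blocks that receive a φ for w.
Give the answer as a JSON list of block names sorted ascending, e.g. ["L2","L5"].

idom tree: L1←L0 L2←L1 L3←L0 L4←L2 L5←L4 L6←L0 L7←L5 L8←L0
Join-block Dom:
  L1: preds {L0,L4,L7}: {L0} ∩ {L0,L1,L2,L4} ∩ {L0,L1,L2,L4,L5,L7} = {L0}; idom=L0
  L6: preds {L3,L4}: {L0,L3} ∩ {L0,L1,L2,L4} = {L0}; idom=L0
  L8: preds {L5,L6,L7}: {L0,L1,L2,L4,L5} ∩ {L0,L6} ∩ {L0,L1,L2,L4,L5,L7} = {L0}; idom=L0

DF walk-up:
  join L1 pred L0: · stop@L0
  join L1 pred L4: L4→L2→L1 stop@L0
  join L1 pred L7: L7→L5→L4→L2→L1 stop@L0
  join L6 pred L3: L3 stop@L0
  join L6 pred L4: L4→L2→L1 stop@L0
  join L8 pred L5: L5→L4→L2→L1 stop@L0
  join L8 pred L6: L6 stop@L0
  join L8 pred L7: L7→L5→L4→L2→L1 stop@L0
  L0 → ∅
  L1 → {L1,L6,L8}
  L2 → {L1,L6,L8}
  L3 → {L6}
  L4 → {L1,L6,L8}
  L5 → {L1,L8}
  L6 → {L8}
  L7 → {L1,L8}
  L8 → ∅

φ for w: defs {L2,L6}
  DF⁺ = {L1,L6,L8}

Answer: ["L1", "L6", "L8"]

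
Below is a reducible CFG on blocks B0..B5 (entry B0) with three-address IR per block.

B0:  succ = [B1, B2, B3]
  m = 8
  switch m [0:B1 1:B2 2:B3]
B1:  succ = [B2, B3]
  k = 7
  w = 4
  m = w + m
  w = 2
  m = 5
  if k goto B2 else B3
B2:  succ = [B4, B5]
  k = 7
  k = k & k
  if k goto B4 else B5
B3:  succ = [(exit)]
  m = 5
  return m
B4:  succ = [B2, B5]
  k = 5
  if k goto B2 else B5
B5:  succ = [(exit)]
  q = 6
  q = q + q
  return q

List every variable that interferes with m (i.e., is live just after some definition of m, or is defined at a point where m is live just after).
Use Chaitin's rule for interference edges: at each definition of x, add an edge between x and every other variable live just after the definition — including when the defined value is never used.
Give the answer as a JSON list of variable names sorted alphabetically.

Answer: ["k", "w"]

Derivation:
Per-block:
  B0: {m} / ∅
  B1: {k,m,w} / {m}
  B2: {k} / ∅
  B3: {m} / ∅
  B4: {k} / ∅
  B5: {q} / ∅

Live sets:
  B0: in=∅ out={m}
  B1: in={m} out=∅
  B2: in=∅ out=∅
  B3: in=∅ out=∅
  B4: in=∅ out=∅
  B5: in=∅ out=∅

Interfere edges:
  k↔{m,w}
  m↔{k,w}
  q↔∅
  w↔{k,m}

N(m) = ["k", "w"]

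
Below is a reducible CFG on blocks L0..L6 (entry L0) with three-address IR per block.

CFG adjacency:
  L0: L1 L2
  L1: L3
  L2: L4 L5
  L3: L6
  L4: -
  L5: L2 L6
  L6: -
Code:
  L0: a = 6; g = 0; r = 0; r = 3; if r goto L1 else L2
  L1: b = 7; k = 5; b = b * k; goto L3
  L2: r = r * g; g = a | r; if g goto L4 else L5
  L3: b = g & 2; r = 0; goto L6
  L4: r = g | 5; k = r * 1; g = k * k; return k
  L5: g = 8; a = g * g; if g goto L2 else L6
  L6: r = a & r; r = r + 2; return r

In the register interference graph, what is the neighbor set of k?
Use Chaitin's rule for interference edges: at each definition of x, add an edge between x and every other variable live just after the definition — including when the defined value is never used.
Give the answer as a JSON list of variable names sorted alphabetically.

Answer: ["a", "b", "g"]

Derivation:
Block summaries:
  L0: {a,g,r} / ∅
  L1: {b,k} / ∅
  L2: {g,r} / {a,g,r}
  L3: {b,r} / {g}
  L4: {g,k,r} / {g}
  L5: {a,g} / ∅
  L6: {r} / {a,r}

Backward fixpoint:
  live L0: ∅→{a,g,r}
  live L1: {a,g}→{a,g}
  live L2: {a,g,r}→{g,r}
  live L3: {a,g}→{a,r}
  live L4: {g}→∅
  live L5: {r}→{a,g,r}
  live L6: {a,r}→∅

Conflict graph:
  a↔{b,g,k,r}
  b↔{a,g,k}
  g↔{a,b,k,r}
  k↔{a,b,g}
  r↔{a,g}

N(k) = ["a", "b", "g"]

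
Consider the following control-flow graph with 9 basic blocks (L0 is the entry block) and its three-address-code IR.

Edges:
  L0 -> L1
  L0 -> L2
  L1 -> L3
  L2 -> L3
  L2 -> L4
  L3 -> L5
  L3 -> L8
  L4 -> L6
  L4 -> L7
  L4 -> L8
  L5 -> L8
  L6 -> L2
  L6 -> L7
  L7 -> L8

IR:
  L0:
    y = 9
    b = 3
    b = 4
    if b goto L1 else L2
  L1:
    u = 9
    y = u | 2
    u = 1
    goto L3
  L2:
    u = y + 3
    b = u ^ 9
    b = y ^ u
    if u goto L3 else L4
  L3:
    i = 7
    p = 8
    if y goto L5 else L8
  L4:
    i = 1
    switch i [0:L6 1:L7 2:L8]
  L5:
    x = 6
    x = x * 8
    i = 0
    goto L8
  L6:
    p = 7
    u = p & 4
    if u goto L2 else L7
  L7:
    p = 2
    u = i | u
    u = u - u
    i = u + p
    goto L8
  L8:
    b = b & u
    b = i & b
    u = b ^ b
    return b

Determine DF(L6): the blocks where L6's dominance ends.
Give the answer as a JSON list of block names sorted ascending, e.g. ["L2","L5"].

idom tree: L1←L0 L2←L0 L3←L0 L4←L2 L5←L3 L6←L4 L7←L4 L8←L0
Dom∩ at merges:
  L2: preds {L0,L6}: {L0} ∩ {L0,L2,L4,L6} = {L0}; idom=L0
  L3: preds {L1,L2}: {L0,L1} ∩ {L0,L2} = {L0}; idom=L0
  L7: preds {L4,L6}: {L0,L2,L4} ∩ {L0,L2,L4,L6} = {L0,L2,L4}; idom=L4
  L8: preds {L3,L4,L5,L7}: {L0,L3} ∩ {L0,L2,L4} ∩ {L0,L3,L5} ∩ {L0,L2,L4,L7} = {L0}; idom=L0

DF walk-up:
  join L2 pred L0: · stop@L0
  join L2 pred L6: L6→L4→L2 stop@L0
  join L3 pred L1: L1 stop@L0
  join L3 pred L2: L2 stop@L0
  join L7 pred L4: · stop@L4
  join L7 pred L6: L6 stop@L4
  join L8 pred L3: L3 stop@L0
  join L8 pred L4: L4→L2 stop@L0
  join L8 pred L5: L5→L3 stop@L0
  join L8 pred L7: L7→L4→L2 stop@L0
  L0: DF=∅
  L1: DF={L3}
  L2: DF={L2,L3,L8}
  L3: DF={L8}
  L4: DF={L2,L8}
  L5: DF={L8}
  L6: DF={L2,L7}
  L7: DF={L8}
  L8: DF=∅

DF(L6) = ["L2", "L7"]

Answer: ["L2", "L7"]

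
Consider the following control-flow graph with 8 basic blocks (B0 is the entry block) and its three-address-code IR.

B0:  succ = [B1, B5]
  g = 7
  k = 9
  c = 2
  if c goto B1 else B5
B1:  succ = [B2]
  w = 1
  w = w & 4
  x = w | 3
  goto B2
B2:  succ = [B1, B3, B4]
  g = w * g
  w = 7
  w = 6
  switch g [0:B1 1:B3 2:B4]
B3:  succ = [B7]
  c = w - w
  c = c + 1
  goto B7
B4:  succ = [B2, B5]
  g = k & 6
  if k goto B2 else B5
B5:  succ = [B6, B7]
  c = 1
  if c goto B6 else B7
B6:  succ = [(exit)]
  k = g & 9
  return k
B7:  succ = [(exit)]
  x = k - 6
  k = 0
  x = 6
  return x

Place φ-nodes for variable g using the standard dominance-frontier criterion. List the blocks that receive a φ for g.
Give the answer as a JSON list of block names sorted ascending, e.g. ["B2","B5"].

idom tree: B1←B0 B2←B1 B3←B2 B4←B2 B5←B0 B6←B5 B7←B0
Join-block Dom:
  B1: preds {B0,B2}: {B0} ∩ {B0,B1,B2} = {B0}; idom=B0
  B2: preds {B1,B4}: {B0,B1} ∩ {B0,B1,B2,B4} = {B0,B1}; idom=B1
  B5: preds {B0,B4}: {B0} ∩ {B0,B1,B2,B4} = {B0}; idom=B0
  B7: preds {B3,B5}: {B0,B1,B2,B3} ∩ {B0,B5} = {B0}; idom=B0

DF walk-up:
  join B1 pred B0: · stop@B0
  join B1 pred B2: B2→B1 stop@B0
  join B2 pred B1: · stop@B1
  join B2 pred B4: B4→B2 stop@B1
  join B5 pred B0: · stop@B0
  join B5 pred B4: B4→B2→B1 stop@B0
  join B7 pred B3: B3→B2→B1 stop@B0
  join B7 pred B5: B5 stop@B0
  DF(B0)=∅
  DF(B1)={B1,B5,B7}
  DF(B2)={B1,B2,B5,B7}
  DF(B3)={B7}
  DF(B4)={B2,B5}
  DF(B5)={B7}
  DF(B6)=∅
  DF(B7)=∅

φ for g: defs {B0,B2,B4}
  DF⁺ = {B1,B2,B5,B7}

Answer: ["B1", "B2", "B5", "B7"]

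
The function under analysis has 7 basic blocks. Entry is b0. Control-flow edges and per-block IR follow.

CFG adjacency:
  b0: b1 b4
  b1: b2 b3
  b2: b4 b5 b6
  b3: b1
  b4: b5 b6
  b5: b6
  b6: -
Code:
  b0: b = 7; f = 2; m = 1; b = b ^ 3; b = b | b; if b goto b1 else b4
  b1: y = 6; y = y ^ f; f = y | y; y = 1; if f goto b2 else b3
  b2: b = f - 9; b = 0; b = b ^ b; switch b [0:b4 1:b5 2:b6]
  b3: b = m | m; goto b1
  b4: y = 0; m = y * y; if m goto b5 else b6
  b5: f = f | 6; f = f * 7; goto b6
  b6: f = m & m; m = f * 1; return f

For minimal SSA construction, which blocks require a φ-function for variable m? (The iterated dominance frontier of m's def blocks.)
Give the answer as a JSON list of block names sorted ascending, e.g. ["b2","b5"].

idom tree: b1←b0 b2←b1 b3←b1 b4←b0 b5←b0 b6←b0
Dom∩ at merges:
  b1: preds {b0,b3}: {b0} ∩ {b0,b1,b3} = {b0}; idom=b0
  b4: preds {b0,b2}: {b0} ∩ {b0,b1,b2} = {b0}; idom=b0
  b5: preds {b2,b4}: {b0,b1,b2} ∩ {b0,b4} = {b0}; idom=b0
  b6: preds {b2,b4,b5}: {b0,b1,b2} ∩ {b0,b4} ∩ {b0,b5} = {b0}; idom=b0

Frontier:
  b1←b0: walk · to b0
  b1←b3: walk b3→b1 to b0
  b4←b0: walk · to b0
  b4←b2: walk b2→b1 to b0
  b5←b2: walk b2→b1 to b0
  b5←b4: walk b4 to b0
  b6←b2: walk b2→b1 to b0
  b6←b4: walk b4 to b0
  b6←b5: walk b5 to b0
  DF(b0)=∅
  DF(b1)={b1,b4,b5,b6}
  DF(b2)={b4,b5,b6}
  DF(b3)={b1}
  DF(b4)={b5,b6}
  DF(b5)={b6}
  DF(b6)=∅

φ for m: defs {b0,b4,b6}
  DF⁺ = {b5,b6}

Answer: ["b5", "b6"]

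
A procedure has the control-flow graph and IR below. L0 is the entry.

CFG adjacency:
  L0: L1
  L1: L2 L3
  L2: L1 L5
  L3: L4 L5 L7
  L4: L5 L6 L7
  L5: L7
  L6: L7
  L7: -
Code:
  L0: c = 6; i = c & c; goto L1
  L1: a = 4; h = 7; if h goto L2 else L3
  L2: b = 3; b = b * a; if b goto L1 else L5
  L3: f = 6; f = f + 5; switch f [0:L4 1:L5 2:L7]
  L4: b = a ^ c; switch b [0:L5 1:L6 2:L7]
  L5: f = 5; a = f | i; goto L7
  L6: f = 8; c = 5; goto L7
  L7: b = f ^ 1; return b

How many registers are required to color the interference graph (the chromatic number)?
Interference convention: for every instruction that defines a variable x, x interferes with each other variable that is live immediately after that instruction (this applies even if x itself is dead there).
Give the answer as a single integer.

Answer: 5

Analysis:
Per-block:
  L0: def={c,i} ue=∅
  L1: def={a,h} ue=∅
  L2: def={b} ue={a}
  L3: def={f} ue=∅
  L4: def={b} ue={a,c}
  L5: def={a,f} ue={i}
  L6: def={c,f} ue=∅
  L7: def={b} ue={f}

Backward fixpoint:
  live L0: ∅→{c,i}
  live L1: {c,i}→{a,c,i}
  live L2: {a,c,i}→{c,i}
  live L3: {a,c,i}→{a,c,f,i}
  live L4: {a,c,f,i}→{f,i}
  live L5: {i}→{f}
  live L6: ∅→{f}
  live L7: {f}→∅

Interfere edges:
  a: {b,c,f,h,i}
  b: {a,c,f,i}
  c: {a,b,f,h,i}
  f: {a,b,c,i}
  h: {a,c,i}
  i: {a,b,c,f,h}

Colouring:
  clique {a,b,c,f,i} ⇒ need ≥ 5
  5-colouring: c0={a}  c1={c}  c2={i}  c3={b,h}  c4={f}
  χ = 5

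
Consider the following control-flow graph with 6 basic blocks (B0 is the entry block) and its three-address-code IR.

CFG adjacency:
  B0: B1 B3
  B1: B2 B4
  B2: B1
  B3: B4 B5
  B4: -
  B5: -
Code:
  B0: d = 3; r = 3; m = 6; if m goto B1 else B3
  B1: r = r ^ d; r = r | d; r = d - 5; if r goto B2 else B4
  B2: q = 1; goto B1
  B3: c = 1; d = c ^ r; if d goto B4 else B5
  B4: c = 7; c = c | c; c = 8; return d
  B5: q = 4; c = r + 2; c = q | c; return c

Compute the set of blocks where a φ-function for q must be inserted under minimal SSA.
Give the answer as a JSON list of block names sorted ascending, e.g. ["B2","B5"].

idom tree: B1←B0 B2←B1 B3←B0 B4←B0 B5←B3
Join-block Dom:
  B1: preds {B0,B2}: {B0} ∩ {B0,B1,B2} = {B0}; idom=B0
  B4: preds {B1,B3}: {B0,B1} ∩ {B0,B3} = {B0}; idom=B0

DF walk-up:
  join B1 pred B0: · stop@B0
  join B1 pred B2: B2→B1 stop@B0
  join B4 pred B1: B1 stop@B0
  join B4 pred B3: B3 stop@B0
  B0: DF=∅
  B1: DF={B1,B4}
  B2: DF={B1}
  B3: DF={B4}
  B4: DF=∅
  B5: DF=∅

φ for q: defs {B2,B5}
  DF⁺ = {B1,B4}

Answer: ["B1", "B4"]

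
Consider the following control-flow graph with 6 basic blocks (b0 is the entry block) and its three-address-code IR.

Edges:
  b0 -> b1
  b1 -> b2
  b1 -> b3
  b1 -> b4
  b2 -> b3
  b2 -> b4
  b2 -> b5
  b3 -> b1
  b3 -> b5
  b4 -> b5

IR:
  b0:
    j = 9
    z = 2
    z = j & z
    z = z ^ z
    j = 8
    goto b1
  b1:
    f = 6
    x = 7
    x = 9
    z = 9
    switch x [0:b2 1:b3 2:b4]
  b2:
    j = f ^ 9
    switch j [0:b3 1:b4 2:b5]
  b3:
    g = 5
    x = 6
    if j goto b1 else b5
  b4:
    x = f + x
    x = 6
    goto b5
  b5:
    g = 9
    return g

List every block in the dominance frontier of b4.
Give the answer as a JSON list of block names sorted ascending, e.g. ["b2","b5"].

Answer: ["b5"]

Derivation:
idom tree: b1←b0 b2←b1 b3←b1 b4←b1 b5←b1
Join-block Dom:
  b1: preds {b0,b3}: {b0} ∩ {b0,b1,b3} = {b0}; idom=b0
  b3: preds {b1,b2}: {b0,b1} ∩ {b0,b1,b2} = {b0,b1}; idom=b1
  b4: preds {b1,b2}: {b0,b1} ∩ {b0,b1,b2} = {b0,b1}; idom=b1
  b5: preds {b2,b3,b4}: {b0,b1,b2} ∩ {b0,b1,b3} ∩ {b0,b1,b4} = {b0,b1}; idom=b1

Frontier:
  b1←b0: walk · to b0
  b1←b3: walk b3→b1 to b0
  b3←b1: walk · to b1
  b3←b2: walk b2 to b1
  b4←b1: walk · to b1
  b4←b2: walk b2 to b1
  b5←b2: walk b2 to b1
  b5←b3: walk b3 to b1
  b5←b4: walk b4 to b1
  b0: DF=∅
  b1: DF={b1}
  b2: DF={b3,b4,b5}
  b3: DF={b1,b5}
  b4: DF={b5}
  b5: DF=∅

DF(b4) = ["b5"]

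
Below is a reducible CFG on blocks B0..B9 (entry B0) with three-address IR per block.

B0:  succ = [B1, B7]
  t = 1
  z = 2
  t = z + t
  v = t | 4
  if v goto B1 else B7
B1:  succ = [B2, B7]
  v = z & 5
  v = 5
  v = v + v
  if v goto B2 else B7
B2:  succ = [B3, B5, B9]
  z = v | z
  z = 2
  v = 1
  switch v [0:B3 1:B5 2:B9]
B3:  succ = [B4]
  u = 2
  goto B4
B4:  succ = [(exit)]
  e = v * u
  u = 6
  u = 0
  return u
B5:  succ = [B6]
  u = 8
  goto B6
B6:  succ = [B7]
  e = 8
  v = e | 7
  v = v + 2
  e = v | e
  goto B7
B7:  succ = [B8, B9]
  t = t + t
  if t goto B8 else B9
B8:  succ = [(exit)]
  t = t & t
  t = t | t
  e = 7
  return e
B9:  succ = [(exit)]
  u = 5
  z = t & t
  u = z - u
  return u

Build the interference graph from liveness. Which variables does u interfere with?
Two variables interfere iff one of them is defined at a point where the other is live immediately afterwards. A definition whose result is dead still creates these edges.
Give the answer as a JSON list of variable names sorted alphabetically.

Answer: ["t", "v", "z"]

Analysis:
Block summaries:
  B0: def={t,v,z} ue=∅
  B1: def={v} ue={z}
  B2: def={v,z} ue={v,z}
  B3: def={u} ue=∅
  B4: def={e,u} ue={u,v}
  B5: def={u} ue=∅
  B6: def={e,v} ue=∅
  B7: def={t} ue={t}
  B8: def={e,t} ue={t}
  B9: def={u,z} ue={t}

Liveness:
  live B0: ∅→{t,z}
  live B1: {t,z}→{t,v,z}
  live B2: {t,v,z}→{t,v}
  live B3: {v}→{u,v}
  live B4: {u,v}→∅
  live B5: {t}→{t}
  live B6: {t}→{t}
  live B7: {t}→{t}
  live B8: {t}→∅
  live B9: {t}→∅

Interference:
  e: {t,v}
  t: {e,u,v,z}
  u: {t,v,z}
  v: {e,t,u,z}
  z: {t,u,v}

N(u) = ["t", "v", "z"]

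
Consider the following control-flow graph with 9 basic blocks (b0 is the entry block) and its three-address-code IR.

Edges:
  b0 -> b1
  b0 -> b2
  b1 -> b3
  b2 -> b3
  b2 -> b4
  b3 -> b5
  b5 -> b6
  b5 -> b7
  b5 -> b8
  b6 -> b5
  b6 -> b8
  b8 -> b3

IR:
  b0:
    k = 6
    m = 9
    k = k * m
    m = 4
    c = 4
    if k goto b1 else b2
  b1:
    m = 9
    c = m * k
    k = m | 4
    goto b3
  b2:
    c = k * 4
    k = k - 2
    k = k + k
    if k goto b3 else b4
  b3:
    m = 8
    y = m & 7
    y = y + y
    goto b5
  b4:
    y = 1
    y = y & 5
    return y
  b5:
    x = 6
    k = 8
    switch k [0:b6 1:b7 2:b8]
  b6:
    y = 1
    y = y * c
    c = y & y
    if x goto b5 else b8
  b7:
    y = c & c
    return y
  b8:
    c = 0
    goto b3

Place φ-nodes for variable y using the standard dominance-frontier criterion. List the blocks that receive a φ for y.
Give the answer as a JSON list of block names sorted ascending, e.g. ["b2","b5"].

idom tree: b1←b0 b2←b0 b3←b0 b4←b2 b5←b3 b6←b5 b7←b5 b8←b5
Join-block Dom:
  b3: preds {b1,b2,b8}: {b0,b1} ∩ {b0,b2} ∩ {b0,b3,b5,b8} = {b0}; idom=b0
  b5: preds {b3,b6}: {b0,b3} ∩ {b0,b3,b5,b6} = {b0,b3}; idom=b3
  b8: preds {b5,b6}: {b0,b3,b5} ∩ {b0,b3,b5,b6} = {b0,b3,b5}; idom=b5

Frontier:
  b3←b1: walk b1 to b0
  b3←b2: walk b2 to b0
  b3←b8: walk b8→b5→b3 to b0
  b5←b3: walk · to b3
  b5←b6: walk b6→b5 to b3
  b8←b5: walk · to b5
  b8←b6: walk b6 to b5
  b0: DF=∅
  b1: DF={b3}
  b2: DF={b3}
  b3: DF={b3}
  b4: DF=∅
  b5: DF={b3,b5}
  b6: DF={b5,b8}
  b7: DF=∅
  b8: DF={b3}

φ for y: defs {b3,b4,b6,b7}
  DF⁺ = {b3,b5,b8}

Answer: ["b3", "b5", "b8"]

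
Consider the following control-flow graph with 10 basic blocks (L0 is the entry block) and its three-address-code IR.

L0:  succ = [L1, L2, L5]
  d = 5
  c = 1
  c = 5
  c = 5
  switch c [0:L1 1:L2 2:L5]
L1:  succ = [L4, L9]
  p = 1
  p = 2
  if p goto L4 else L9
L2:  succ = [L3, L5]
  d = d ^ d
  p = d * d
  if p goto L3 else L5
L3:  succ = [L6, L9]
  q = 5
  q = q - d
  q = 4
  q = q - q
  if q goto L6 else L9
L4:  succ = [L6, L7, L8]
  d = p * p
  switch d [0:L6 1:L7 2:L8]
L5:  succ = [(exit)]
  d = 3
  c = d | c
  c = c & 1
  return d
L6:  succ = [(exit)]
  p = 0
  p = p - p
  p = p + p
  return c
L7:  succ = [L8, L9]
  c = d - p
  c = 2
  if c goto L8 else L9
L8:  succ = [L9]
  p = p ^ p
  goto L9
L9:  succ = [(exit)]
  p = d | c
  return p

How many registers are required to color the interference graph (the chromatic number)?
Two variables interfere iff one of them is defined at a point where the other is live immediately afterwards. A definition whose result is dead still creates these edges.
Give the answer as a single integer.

Per-block:
  L0 def {c,d} use ∅
  L1 def {p} use ∅
  L2 def {d,p} use {d}
  L3 def {q} use {d}
  L4 def {d} use {p}
  L5 def {c,d} use {c}
  L6 def {p} use {c}
  L7 def {c} use {d,p}
  L8 def {p} use {p}
  L9 def {p} use {c,d}

Backward fixpoint:
  live L0: ∅→{c,d}
  live L1: {c,d}→{c,d,p}
  live L2: {c,d}→{c,d}
  live L3: {c,d}→{c,d}
  live L4: {c,p}→{c,d,p}
  live L5: {c}→∅
  live L6: {c}→∅
  live L7: {d,p}→{c,d,p}
  live L8: {c,d,p}→{c,d}
  live L9: {c,d}→∅

Interference:
  c↔{d,p,q}
  d↔{c,p,q}
  p↔{c,d}
  q↔{c,d}

Chromatic number:
  {c,d,p} pairwise interfere (3-clique) ⇒ χ ≥ 3
  assign c→r0 d→r1 p→r2 q→r2 — no edge inside a register ⇒ χ ≤ 3
  χ = 3

Answer: 3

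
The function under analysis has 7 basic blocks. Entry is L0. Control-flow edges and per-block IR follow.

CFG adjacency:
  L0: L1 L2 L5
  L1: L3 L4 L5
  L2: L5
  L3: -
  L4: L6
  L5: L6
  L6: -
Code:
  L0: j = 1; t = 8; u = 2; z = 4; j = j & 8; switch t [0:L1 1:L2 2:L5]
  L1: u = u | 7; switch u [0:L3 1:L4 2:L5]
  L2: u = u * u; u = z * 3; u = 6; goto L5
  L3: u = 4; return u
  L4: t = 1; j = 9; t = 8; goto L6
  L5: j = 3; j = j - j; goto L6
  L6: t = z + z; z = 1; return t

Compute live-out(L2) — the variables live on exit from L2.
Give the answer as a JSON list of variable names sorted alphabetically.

Answer: ["z"]

Derivation:
Per-block:
  L0: def={j,t,u,z} ue=∅
  L1: def={u} ue={u}
  L2: def={u} ue={u,z}
  L3: def={u} ue=∅
  L4: def={j,t} ue=∅
  L5: def={j} ue=∅
  L6: def={t,z} ue={z}

Live sets:
  live L0: ∅→{u,z}
  live L1: {u,z}→{z}
  live L2: {u,z}→{z}
  live L3: ∅→∅
  live L4: {z}→{z}
  live L5: {z}→{z}
  live L6: {z}→∅

live-out(L2) = ["z"]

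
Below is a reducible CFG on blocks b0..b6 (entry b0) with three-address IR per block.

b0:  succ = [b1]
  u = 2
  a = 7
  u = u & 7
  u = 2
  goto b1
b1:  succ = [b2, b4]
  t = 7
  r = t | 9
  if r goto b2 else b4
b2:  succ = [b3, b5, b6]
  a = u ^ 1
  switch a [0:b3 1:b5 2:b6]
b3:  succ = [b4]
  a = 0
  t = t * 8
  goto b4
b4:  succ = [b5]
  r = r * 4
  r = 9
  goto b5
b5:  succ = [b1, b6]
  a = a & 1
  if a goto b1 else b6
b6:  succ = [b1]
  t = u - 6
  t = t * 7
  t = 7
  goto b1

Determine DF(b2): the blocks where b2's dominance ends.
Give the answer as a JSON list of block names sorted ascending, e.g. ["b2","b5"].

Answer: ["b4", "b5", "b6"]

Working:
idom tree: b1←b0 b2←b1 b3←b2 b4←b1 b5←b1 b6←b1
Dom at joins:
  b1: preds {b0,b5,b6}: {b0} ∩ {b0,b1,b5} ∩ {b0,b1,b6} = {b0}; idom=b0
  b4: preds {b1,b3}: {b0,b1} ∩ {b0,b1,b2,b3} = {b0,b1}; idom=b1
  b5: preds {b2,b4}: {b0,b1,b2} ∩ {b0,b1,b4} = {b0,b1}; idom=b1
  b6: preds {b2,b5}: {b0,b1,b2} ∩ {b0,b1,b5} = {b0,b1}; idom=b1

DF walk-up:
  join b1 pred b0: · stop@b0
  join b1 pred b5: b5→b1 stop@b0
  join b1 pred b6: b6→b1 stop@b0
  join b4 pred b1: · stop@b1
  join b4 pred b3: b3→b2 stop@b1
  join b5 pred b2: b2 stop@b1
  join b5 pred b4: b4 stop@b1
  join b6 pred b2: b2 stop@b1
  join b6 pred b5: b5 stop@b1
  b0: DF=∅
  b1: DF={b1}
  b2: DF={b4,b5,b6}
  b3: DF={b4}
  b4: DF={b5}
  b5: DF={b1,b6}
  b6: DF={b1}

DF(b2) = ["b4", "b5", "b6"]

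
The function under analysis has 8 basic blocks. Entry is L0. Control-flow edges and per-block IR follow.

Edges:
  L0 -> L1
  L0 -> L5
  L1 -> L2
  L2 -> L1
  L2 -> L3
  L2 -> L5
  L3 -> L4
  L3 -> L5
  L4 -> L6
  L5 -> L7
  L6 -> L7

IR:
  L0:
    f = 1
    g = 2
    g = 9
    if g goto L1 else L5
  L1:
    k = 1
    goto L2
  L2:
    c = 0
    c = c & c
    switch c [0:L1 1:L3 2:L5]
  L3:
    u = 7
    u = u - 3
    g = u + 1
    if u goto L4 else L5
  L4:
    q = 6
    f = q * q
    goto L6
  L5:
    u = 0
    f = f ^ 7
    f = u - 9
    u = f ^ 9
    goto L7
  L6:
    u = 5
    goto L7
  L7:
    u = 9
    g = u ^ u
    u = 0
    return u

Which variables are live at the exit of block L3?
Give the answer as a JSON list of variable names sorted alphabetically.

Per-block:
  L0: def={f,g} ue=∅
  L1: def={k} ue=∅
  L2: def={c} ue=∅
  L3: def={g,u} ue=∅
  L4: def={f,q} ue=∅
  L5: def={f,u} ue={f}
  L6: def={u} ue=∅
  L7: def={g,u} ue=∅

Liveness:
  L0: in=∅ out={f}
  L1: in={f} out={f}
  L2: in={f} out={f}
  L3: in={f} out={f}
  L4: in=∅ out=∅
  L5: in={f} out=∅
  L6: in=∅ out=∅
  L7: in=∅ out=∅

live-out(L3) = ["f"]

Answer: ["f"]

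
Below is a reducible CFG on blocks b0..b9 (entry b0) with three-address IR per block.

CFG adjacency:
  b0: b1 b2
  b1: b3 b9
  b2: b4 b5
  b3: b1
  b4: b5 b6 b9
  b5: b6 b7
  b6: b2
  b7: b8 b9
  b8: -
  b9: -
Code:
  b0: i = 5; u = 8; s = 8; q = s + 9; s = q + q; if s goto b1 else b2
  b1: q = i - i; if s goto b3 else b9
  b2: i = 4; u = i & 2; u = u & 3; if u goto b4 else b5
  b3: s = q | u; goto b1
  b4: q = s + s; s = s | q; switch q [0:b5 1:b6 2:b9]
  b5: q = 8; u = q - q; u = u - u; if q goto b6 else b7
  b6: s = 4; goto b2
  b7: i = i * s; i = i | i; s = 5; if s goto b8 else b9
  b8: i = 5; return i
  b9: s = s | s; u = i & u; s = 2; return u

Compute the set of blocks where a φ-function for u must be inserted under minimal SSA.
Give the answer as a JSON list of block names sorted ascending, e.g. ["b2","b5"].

Answer: ["b2", "b6", "b9"]

Working:
idom tree: b1←b0 b2←b0 b3←b1 b4←b2 b5←b2 b6←b2 b7←b5 b8←b7 b9←b0
Dom at joins:
  b1: preds {b0,b3}: {b0} ∩ {b0,b1,b3} = {b0}; idom=b0
  b2: preds {b0,b6}: {b0} ∩ {b0,b2,b6} = {b0}; idom=b0
  b5: preds {b2,b4}: {b0,b2} ∩ {b0,b2,b4} = {b0,b2}; idom=b2
  b6: preds {b4,b5}: {b0,b2,b4} ∩ {b0,b2,b5} = {b0,b2}; idom=b2
  b9: preds {b1,b4,b7}: {b0,b1} ∩ {b0,b2,b4} ∩ {b0,b2,b5,b7} = {b0}; idom=b0

DF walk-up:
  b1←b0: walk · to b0
  b1←b3: walk b3→b1 to b0
  b2←b0: walk · to b0
  b2←b6: walk b6→b2 to b0
  b5←b2: walk · to b2
  b5←b4: walk b4 to b2
  b6←b4: walk b4 to b2
  b6←b5: walk b5 to b2
  b9←b1: walk b1 to b0
  b9←b4: walk b4→b2 to b0
  b9←b7: walk b7→b5→b2 to b0
  b0: DF=∅
  b1: DF={b1,b9}
  b2: DF={b2,b9}
  b3: DF={b1}
  b4: DF={b5,b6,b9}
  b5: DF={b6,b9}
  b6: DF={b2}
  b7: DF={b9}
  b8: DF=∅
  b9: DF=∅

φ for u: defs {b0,b2,b5,b9}
  DF⁺ = {b2,b6,b9}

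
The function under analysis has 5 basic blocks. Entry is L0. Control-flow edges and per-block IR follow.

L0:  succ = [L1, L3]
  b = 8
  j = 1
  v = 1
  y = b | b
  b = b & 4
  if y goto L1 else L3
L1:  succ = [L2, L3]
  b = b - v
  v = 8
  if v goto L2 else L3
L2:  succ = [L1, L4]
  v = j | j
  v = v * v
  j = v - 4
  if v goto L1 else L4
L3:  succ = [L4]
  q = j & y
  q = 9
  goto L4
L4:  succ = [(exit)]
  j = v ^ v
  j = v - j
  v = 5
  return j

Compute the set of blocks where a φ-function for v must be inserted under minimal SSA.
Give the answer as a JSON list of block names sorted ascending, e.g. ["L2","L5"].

idom tree: L1←L0 L2←L1 L3←L0 L4←L0
Dom∩ at merges:
  L1: preds {L0,L2}: {L0} ∩ {L0,L1,L2} = {L0}; idom=L0
  L3: preds {L0,L1}: {L0} ∩ {L0,L1} = {L0}; idom=L0
  L4: preds {L2,L3}: {L0,L1,L2} ∩ {L0,L3} = {L0}; idom=L0

Frontier:
  join L1 pred L0: · stop@L0
  join L1 pred L2: L2→L1 stop@L0
  join L3 pred L0: · stop@L0
  join L3 pred L1: L1 stop@L0
  join L4 pred L2: L2→L1 stop@L0
  join L4 pred L3: L3 stop@L0
  DF(L0)=∅
  DF(L1)={L1,L3,L4}
  DF(L2)={L1,L4}
  DF(L3)={L4}
  DF(L4)=∅

φ for v: defs {L0,L1,L2,L4}
  DF⁺ = {L1,L3,L4}

Answer: ["L1", "L3", "L4"]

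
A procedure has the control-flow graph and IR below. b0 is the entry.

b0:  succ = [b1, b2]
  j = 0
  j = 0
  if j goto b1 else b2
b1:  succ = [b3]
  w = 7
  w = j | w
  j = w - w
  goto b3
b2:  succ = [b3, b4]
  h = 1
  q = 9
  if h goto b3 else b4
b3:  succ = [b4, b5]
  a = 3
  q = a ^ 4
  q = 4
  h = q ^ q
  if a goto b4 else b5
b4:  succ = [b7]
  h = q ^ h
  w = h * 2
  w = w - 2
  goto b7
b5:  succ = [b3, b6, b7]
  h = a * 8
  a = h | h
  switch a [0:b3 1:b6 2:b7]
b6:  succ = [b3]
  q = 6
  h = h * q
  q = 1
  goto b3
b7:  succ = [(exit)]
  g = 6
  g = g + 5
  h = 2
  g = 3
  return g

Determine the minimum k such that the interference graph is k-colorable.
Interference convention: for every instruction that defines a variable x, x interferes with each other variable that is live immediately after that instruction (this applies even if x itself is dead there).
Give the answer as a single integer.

Answer: 3

Analysis:
Per-block:
  b0 def {j} use ∅
  b1 def {j,w} use {j}
  b2 def {h,q} use ∅
  b3 def {a,h,q} use ∅
  b4 def {h,w} use {h,q}
  b5 def {a,h} use {a}
  b6 def {h,q} use {h}
  b7 def {g,h} use ∅

Live sets:
  b0 li=∅ lo={j}
  b1 li={j} lo=∅
  b2 li=∅ lo={h,q}
  b3 li=∅ lo={a,h,q}
  b4 li={h,q} lo=∅
  b5 li={a} lo={h}
  b6 li={h} lo=∅
  b7 li=∅ lo=∅

Interfere edges:
  a: {h,q}
  g: ∅
  h: {a,q}
  j: {w}
  q: {a,h}
  w: {j}

Colouring:
  {a,h,q} pairwise interfere (3-clique) ⇒ χ ≥ 3
  assign a→r0 g→r0 h→r1 j→r0 q→r2 w→r1 — no edge inside a register ⇒ χ ≤ 3
  χ = 3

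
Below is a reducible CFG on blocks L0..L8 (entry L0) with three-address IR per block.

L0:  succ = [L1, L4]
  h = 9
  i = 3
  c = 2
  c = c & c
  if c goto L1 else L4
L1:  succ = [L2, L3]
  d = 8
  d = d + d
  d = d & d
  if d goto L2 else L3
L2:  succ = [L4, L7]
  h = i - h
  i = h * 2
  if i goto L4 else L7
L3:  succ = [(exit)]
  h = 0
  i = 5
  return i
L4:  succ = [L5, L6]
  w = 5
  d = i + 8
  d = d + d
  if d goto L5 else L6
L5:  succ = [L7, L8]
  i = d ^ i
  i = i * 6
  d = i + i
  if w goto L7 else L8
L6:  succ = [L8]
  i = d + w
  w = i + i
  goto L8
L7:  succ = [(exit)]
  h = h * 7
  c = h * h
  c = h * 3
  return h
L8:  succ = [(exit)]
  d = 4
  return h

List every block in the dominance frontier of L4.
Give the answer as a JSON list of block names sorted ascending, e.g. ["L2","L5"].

Answer: ["L7"]

Working:
idom tree: L1←L0 L2←L1 L3←L1 L4←L0 L5←L4 L6←L4 L7←L0 L8←L4
Dom∩ at merges:
  L4: preds {L0,L2}: {L0} ∩ {L0,L1,L2} = {L0}; idom=L0
  L7: preds {L2,L5}: {L0,L1,L2} ∩ {L0,L4,L5} = {L0}; idom=L0
  L8: preds {L5,L6}: {L0,L4,L5} ∩ {L0,L4,L6} = {L0,L4}; idom=L4

Frontier:
  L4←L0: walk · to L0
  L4←L2: walk L2→L1 to L0
  L7←L2: walk L2→L1 to L0
  L7←L5: walk L5→L4 to L0
  L8←L5: walk L5 to L4
  L8←L6: walk L6 to L4
  DF(L0)=∅
  DF(L1)={L4,L7}
  DF(L2)={L4,L7}
  DF(L3)=∅
  DF(L4)={L7}
  DF(L5)={L7,L8}
  DF(L6)={L8}
  DF(L7)=∅
  DF(L8)=∅

DF(L4) = ["L7"]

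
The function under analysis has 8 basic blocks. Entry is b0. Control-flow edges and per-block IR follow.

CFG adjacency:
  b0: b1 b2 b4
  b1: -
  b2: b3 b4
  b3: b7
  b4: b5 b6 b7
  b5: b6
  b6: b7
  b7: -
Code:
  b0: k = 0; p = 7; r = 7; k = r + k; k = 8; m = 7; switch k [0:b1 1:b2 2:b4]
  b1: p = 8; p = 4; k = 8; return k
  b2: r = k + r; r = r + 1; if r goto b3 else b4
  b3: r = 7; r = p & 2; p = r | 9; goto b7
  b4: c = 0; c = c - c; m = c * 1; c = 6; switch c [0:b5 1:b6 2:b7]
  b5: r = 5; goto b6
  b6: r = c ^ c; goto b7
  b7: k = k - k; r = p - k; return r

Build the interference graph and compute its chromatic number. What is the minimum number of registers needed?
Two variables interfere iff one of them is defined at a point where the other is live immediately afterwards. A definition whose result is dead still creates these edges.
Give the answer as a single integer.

Per-block:
  b0: {k,m,p,r} / ∅
  b1: {k,p} / ∅
  b2: {r} / {k,r}
  b3: {p,r} / {p}
  b4: {c,m} / ∅
  b5: {r} / ∅
  b6: {r} / {c}
  b7: {k,r} / {k,p}

Backward fixpoint:
  live b0: ∅→{k,p,r}
  live b1: ∅→∅
  live b2: {k,p,r}→{k,p}
  live b3: {k,p}→{k,p}
  live b4: {k,p}→{c,k,p}
  live b5: {c,k,p}→{c,k,p}
  live b6: {c,k,p}→{k,p}
  live b7: {k,p}→∅

Interfere edges:
  c — {k,p,r}
  k — {c,m,p,r}
  m — {k,p,r}
  p — {c,k,m,r}
  r — {c,k,m,p}

Colouring:
  {c,k,p,r} pairwise interfere (4-clique) ⇒ χ ≥ 4
  4-colouring: r0={k}  r1={p}  r2={r}  r3={c,m}
  χ = 4

Answer: 4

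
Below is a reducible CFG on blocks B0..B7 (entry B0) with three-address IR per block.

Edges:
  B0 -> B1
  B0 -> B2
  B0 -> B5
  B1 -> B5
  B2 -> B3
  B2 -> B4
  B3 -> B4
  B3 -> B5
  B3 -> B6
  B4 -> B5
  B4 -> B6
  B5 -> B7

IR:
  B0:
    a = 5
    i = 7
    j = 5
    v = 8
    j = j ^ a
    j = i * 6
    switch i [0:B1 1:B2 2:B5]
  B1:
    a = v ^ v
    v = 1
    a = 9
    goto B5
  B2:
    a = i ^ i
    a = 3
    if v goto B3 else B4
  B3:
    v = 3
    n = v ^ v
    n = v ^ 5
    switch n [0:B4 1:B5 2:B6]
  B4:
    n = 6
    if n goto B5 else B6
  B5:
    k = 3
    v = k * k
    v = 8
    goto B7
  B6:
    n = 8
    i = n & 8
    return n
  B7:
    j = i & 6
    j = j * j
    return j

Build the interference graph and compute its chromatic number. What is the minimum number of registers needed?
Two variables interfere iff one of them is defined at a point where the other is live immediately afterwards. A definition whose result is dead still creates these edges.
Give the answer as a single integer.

Block summaries:
  B0: def={a,i,j,v} ue=∅
  B1: def={a,v} ue={v}
  B2: def={a} ue={i,v}
  B3: def={n,v} ue=∅
  B4: def={n} ue=∅
  B5: def={k,v} ue=∅
  B6: def={i,n} ue=∅
  B7: def={j} ue={i}

Live sets:
  B0: in=∅ out={i,v}
  B1: in={i,v} out={i}
  B2: in={i,v} out={i}
  B3: in={i} out={i}
  B4: in={i} out={i}
  B5: in={i} out={i}
  B6: in=∅ out=∅
  B7: in={i} out=∅

Interfere edges:
  a↔{i,j,v}
  i↔{a,j,k,n,v}
  j↔{a,i,v}
  k↔{i}
  n↔{i,v}
  v↔{a,i,j,n}

Colouring:
  lower bound: {a,i,j,v} mutually conflict ⇒ χ ≥ 4
  4-colouring: R0={i}  R1={k,v}  R2={a,n}  R3={j}
  χ = 4

Answer: 4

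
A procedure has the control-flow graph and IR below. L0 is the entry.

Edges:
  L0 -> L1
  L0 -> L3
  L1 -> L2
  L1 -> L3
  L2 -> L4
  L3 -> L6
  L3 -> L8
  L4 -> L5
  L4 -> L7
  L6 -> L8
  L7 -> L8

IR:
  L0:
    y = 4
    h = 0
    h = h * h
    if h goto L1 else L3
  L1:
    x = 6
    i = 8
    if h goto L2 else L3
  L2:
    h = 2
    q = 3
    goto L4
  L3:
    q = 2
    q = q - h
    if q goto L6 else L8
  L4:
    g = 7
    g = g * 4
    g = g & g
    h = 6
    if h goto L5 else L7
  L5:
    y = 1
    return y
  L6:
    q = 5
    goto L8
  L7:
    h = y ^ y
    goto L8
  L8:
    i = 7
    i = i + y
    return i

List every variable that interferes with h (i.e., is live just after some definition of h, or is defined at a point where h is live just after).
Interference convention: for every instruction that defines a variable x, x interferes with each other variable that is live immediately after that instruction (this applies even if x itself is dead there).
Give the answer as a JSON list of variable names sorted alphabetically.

Answer: ["i", "q", "x", "y"]

Derivation:
def/use:
  L0: def={h,y} ue=∅
  L1: def={i,x} ue={h}
  L2: def={h,q} ue=∅
  L3: def={q} ue={h}
  L4: def={g,h} ue=∅
  L5: def={y} ue=∅
  L6: def={q} ue=∅
  L7: def={h} ue={y}
  L8: def={i} ue={y}

Live sets:
  live L0: ∅→{h,y}
  live L1: {h,y}→{h,y}
  live L2: {y}→{y}
  live L3: {h,y}→{y}
  live L4: {y}→{y}
  live L5: ∅→∅
  live L6: {y}→{y}
  live L7: {y}→{y}
  live L8: {y}→∅

Conflict graph:
  g↔{y}
  h↔{i,q,x,y}
  i↔{h,y}
  q↔{h,y}
  x↔{h,y}
  y↔{g,h,i,q,x}

N(h) = ["i", "q", "x", "y"]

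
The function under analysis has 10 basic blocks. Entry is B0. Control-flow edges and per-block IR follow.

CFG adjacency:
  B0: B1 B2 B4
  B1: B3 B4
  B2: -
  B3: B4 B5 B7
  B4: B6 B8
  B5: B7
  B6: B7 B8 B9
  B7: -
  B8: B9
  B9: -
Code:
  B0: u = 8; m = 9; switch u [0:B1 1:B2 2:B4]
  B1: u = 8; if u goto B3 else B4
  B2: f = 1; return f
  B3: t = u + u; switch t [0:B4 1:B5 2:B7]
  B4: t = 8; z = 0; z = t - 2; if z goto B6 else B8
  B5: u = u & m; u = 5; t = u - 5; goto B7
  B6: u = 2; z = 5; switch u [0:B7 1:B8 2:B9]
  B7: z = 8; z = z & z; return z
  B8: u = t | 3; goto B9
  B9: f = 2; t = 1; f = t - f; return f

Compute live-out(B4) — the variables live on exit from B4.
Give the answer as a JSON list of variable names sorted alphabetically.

Answer: ["t"]

Derivation:
Block summaries:
  B0: def={m,u} ue=∅
  B1: def={u} ue=∅
  B2: def={f} ue=∅
  B3: def={t} ue={u}
  B4: def={t,z} ue=∅
  B5: def={t,u} ue={m,u}
  B6: def={u,z} ue=∅
  B7: def={z} ue=∅
  B8: def={u} ue={t}
  B9: def={f,t} ue=∅

Liveness:
  B0: in=∅ out={m}
  B1: in={m} out={m,u}
  B2: in=∅ out=∅
  B3: in={m,u} out={m,u}
  B4: in=∅ out={t}
  B5: in={m,u} out=∅
  B6: in={t} out={t}
  B7: in=∅ out=∅
  B8: in={t} out=∅
  B9: in=∅ out=∅

live-out(B4) = ["t"]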